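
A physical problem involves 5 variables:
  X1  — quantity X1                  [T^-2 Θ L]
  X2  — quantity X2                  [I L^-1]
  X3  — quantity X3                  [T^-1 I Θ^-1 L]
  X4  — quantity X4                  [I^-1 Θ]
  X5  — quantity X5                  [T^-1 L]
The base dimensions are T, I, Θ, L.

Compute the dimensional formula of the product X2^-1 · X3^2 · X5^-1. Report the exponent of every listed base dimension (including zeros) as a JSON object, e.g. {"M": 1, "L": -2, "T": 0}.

Exponent matrix [T,I,Θ,L] × [X1,X2,X3,X4,X5]:
  T: [-2  0 -1  0 -1]
  I: [ 0  1  1 -1  0]
  Θ: [ 1  0 -1  1  0]
  L: [ 1 -1  1  0  1]
  [T]: (-1)·0+(2)·-1+(-1)·-1 = -1
  [I]: (-1)·1+(2)·1+(-1)·0 = 1
  [Θ]: (-1)·0+(2)·-1+(-1)·0 = -2
  [L]: (-1)·-1+(2)·1+(-1)·1 = 2
⇒ T^-1 I Θ^-2 L^2

{"T": -1, "I": 1, "Θ": -2, "L": 2}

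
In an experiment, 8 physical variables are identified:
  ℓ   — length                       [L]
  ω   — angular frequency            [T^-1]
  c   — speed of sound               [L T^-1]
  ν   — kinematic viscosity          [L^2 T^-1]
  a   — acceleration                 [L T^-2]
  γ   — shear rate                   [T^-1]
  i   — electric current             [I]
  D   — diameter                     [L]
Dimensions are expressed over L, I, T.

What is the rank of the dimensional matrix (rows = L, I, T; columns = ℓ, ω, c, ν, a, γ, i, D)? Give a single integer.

Write exponents as rows L,I,T / cols ℓ,ω,c,ν,a,γ,i,D:
  L: [ 1  0  1  2  1  0  0  1]
  I: [ 0  0  0  0  0  0  1  0]
  T: [ 0 -1 -1 -1 -2 -1  0  0]
RREF → pivots at {ℓ,ω,i} ⇒ r = 3

3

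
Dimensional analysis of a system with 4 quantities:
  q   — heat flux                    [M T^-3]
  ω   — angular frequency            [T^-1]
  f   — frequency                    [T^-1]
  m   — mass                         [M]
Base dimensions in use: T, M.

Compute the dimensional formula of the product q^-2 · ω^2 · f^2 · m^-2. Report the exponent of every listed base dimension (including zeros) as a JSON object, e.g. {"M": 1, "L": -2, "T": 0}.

{"T": 2, "M": -4}

Dimensional matrix (T×M by q×ω×f×m):
  T: [-3 -1 -1  0]
  M: [ 1  0  0  1]
  [T]: (-2)·-3+(2)·-1+(2)·-1+(-2)·0 = 2
  [M]: (-2)·1+(2)·0+(2)·0+(-2)·1 = -4
⇒ T^2 M^-4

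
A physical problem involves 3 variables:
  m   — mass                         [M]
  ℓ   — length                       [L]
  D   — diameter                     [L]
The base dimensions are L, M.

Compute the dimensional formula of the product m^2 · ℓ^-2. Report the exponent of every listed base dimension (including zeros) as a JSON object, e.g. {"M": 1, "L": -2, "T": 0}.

Dimensional matrix (L×M by m×ℓ×D):
  L: [ 0  1  1]
  M: [ 1  0  0]
  [L]: (2)·0+(-2)·1 = -2
  [M]: (2)·1+(-2)·0 = 2
⇒ L^-2 M^2

{"L": -2, "M": 2}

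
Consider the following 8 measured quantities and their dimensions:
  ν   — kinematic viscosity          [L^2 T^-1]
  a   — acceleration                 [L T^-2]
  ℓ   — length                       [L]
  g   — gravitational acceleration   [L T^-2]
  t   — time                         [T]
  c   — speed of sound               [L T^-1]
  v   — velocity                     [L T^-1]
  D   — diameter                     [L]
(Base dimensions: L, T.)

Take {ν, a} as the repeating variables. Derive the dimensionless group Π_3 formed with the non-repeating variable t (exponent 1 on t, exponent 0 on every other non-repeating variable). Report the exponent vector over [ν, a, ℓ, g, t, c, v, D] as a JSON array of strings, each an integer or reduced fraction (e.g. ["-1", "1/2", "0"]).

["-1/3", "2/3", "0", "0", "1", "0", "0", "0"]

Write exponents as rows L,T / cols ν,a,ℓ,g,t,c,v,D:
  L: [ 2  1  1  1  0  1  1  1]
  T: [-1 -2  0 -2  1 -1 -1  0]
RREF → pivots at {ν,a} ⇒ r = 2
Pivot set = {ν,a}, free = {ℓ,g,t,c,v,D}
RREF:
  r0: [   1    0  2/3    0  1/3  1/3  1/3  2/3]
  r1: [   0    1 -1/3    1 -2/3  1/3  1/3 -1/3]
Fix exponent of t at 1, ℓ at 0, g at 0, c at 0, v at 0, D at 0; solve each RREF row for its pivot's exponent:
  r0: exp(ν) + (1/3)·1 = 0 ⇒ exp(ν) = -1/3
  r1: exp(a) + (-2/3)·1 = 0 ⇒ exp(a) = 2/3
Π_3 = ν^(-1/3) · a^(2/3) · t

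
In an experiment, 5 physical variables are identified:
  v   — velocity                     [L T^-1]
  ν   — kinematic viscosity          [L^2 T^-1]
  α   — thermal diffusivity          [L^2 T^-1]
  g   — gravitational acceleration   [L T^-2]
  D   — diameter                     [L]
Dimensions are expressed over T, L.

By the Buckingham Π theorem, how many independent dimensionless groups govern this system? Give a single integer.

Write exponents as rows T,L / cols v,ν,α,g,D:
  T: [-1 -1 -1 -2  0]
  L: [ 1  2  2  1  1]
Echelon form has 2 nonzero rows (pivots: v,ν)
Π count = n − r = 5 − 2 = 3

3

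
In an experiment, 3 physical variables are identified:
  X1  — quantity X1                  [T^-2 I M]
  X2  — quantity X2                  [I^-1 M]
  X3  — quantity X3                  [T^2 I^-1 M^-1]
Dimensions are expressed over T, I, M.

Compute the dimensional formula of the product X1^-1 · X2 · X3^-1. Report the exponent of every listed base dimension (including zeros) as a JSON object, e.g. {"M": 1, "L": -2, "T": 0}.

{"T": 0, "I": -1, "M": 1}

Exponent matrix [T,I,M] × [X1,X2,X3]:
  T: [-2  0  2]
  I: [ 1 -1 -1]
  M: [ 1  1 -1]
  [T]: (-1)·-2+(1)·0+(-1)·2 = 0
  [I]: (-1)·1+(1)·-1+(-1)·-1 = -1
  [M]: (-1)·1+(1)·1+(-1)·-1 = 1
⇒ I^-1 M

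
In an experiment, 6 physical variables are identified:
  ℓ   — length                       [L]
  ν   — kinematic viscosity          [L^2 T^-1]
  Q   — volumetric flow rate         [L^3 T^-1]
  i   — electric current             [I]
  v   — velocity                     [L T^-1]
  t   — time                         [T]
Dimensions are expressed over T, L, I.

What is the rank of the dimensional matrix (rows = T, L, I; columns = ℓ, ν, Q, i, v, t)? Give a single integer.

3

Write exponents as rows T,L,I / cols ℓ,ν,Q,i,v,t:
  T: [ 0 -1 -1  0 -1  1]
  L: [ 1  2  3  0  1  0]
  I: [ 0  0  0  1  0  0]
RREF → pivots at {ℓ,ν,i} ⇒ r = 3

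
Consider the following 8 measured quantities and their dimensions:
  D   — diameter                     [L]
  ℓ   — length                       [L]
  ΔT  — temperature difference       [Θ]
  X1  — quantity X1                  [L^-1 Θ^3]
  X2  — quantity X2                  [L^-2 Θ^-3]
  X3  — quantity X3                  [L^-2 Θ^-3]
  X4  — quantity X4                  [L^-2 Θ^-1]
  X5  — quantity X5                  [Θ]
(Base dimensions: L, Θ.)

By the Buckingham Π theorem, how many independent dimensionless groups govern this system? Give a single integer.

Dimensional matrix (L×Θ by D×ℓ×ΔT×X1×X2×X3×X4×X5):
  L: [ 1  1  0 -1 -2 -2 -2  0]
  Θ: [ 0  0  1  3 -3 -3 -1  1]
Row reduction gives pivot columns D,ΔT; rank = 2
Π count = n − r = 8 − 2 = 6

6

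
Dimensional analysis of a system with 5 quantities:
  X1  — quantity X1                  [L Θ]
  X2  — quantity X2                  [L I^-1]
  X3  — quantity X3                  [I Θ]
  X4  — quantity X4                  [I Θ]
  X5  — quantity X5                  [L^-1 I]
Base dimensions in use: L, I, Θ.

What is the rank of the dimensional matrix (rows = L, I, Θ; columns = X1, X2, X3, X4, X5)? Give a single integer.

2

Write exponents as rows L,I,Θ / cols X1,X2,X3,X4,X5:
  L: [ 1  1  0  0 -1]
  I: [ 0 -1  1  1  1]
  Θ: [ 1  0  1  1  0]
Echelon form has 2 nonzero rows (pivots: X1,X2)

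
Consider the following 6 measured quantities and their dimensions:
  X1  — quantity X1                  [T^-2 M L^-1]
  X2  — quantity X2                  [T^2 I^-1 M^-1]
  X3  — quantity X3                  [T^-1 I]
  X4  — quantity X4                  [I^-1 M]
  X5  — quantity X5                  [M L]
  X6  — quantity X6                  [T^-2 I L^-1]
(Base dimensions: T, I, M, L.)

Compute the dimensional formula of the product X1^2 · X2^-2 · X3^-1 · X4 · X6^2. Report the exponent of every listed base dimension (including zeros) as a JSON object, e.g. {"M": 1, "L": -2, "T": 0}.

{"T": -11, "I": 2, "M": 5, "L": -4}

Write exponents as rows T,I,M,L / cols X1,X2,X3,X4,X5,X6:
  T: [-2  2 -1  0  0 -2]
  I: [ 0 -1  1 -1  0  1]
  M: [ 1 -1  0  1  1  0]
  L: [-1  0  0  0  1 -1]
  [T]: (2)·-2+(-2)·2+(-1)·-1+(1)·0+(2)·-2 = -11
  [I]: (2)·0+(-2)·-1+(-1)·1+(1)·-1+(2)·1 = 2
  [M]: (2)·1+(-2)·-1+(-1)·0+(1)·1+(2)·0 = 5
  [L]: (2)·-1+(-2)·0+(-1)·0+(1)·0+(2)·-1 = -4
⇒ T^-11 I^2 M^5 L^-4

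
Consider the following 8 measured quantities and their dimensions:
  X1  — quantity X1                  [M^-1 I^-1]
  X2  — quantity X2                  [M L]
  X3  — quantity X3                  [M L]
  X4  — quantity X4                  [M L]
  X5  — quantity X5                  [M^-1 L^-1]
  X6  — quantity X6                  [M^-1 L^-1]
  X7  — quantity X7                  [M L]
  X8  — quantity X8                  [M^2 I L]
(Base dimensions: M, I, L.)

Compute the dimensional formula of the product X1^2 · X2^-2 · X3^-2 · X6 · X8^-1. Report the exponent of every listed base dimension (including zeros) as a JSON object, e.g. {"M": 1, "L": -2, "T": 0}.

Write exponents as rows M,I,L / cols X1,X2,X3,X4,X5,X6,X7,X8:
  M: [-1  1  1  1 -1 -1  1  2]
  I: [-1  0  0  0  0  0  0  1]
  L: [ 0  1  1  1 -1 -1  1  1]
  [M]: (2)·-1+(-2)·1+(-2)·1+(1)·-1+(-1)·2 = -9
  [I]: (2)·-1+(-2)·0+(-2)·0+(1)·0+(-1)·1 = -3
  [L]: (2)·0+(-2)·1+(-2)·1+(1)·-1+(-1)·1 = -6
⇒ M^-9 I^-3 L^-6

{"M": -9, "I": -3, "L": -6}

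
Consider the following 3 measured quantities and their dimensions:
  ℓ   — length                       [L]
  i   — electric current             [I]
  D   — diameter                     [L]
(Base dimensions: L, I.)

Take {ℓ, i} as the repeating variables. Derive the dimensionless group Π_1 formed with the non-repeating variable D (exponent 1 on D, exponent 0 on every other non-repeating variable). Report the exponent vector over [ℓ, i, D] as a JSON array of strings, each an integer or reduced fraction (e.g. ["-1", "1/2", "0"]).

["-1", "0", "1"]

Write exponents as rows L,I / cols ℓ,i,D:
  L: [ 1  0  1]
  I: [ 0  1  0]
RREF → pivots at {ℓ,i} ⇒ r = 2
Repeat: ℓ,i; free: D
RREF:
  r0: [   1    0    1]
  r1: [   0    1    0]
Fix exponent of D at 1; solve each RREF row for its pivot's exponent:
  r0: exp(ℓ) + (1)·1 = 0 ⇒ exp(ℓ) = -1
  r1: exp(i) + (0)·1 = 0 ⇒ exp(i) = 0
Π_1 = ℓ^-1 · D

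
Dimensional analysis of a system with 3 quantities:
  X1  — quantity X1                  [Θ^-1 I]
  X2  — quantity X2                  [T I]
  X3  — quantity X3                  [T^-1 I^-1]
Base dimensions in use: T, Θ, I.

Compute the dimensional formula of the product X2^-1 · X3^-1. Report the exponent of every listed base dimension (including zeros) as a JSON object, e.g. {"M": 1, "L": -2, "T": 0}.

{"T": 0, "Θ": 0, "I": 0}

Exponent matrix [T,Θ,I] × [X1,X2,X3]:
  T: [ 0  1 -1]
  Θ: [-1  0  0]
  I: [ 1  1 -1]
  [T]: (-1)·1+(-1)·-1 = 0
  [Θ]: (-1)·0+(-1)·0 = 0
  [I]: (-1)·1+(-1)·-1 = 0
⇒ 1 (dimensionless)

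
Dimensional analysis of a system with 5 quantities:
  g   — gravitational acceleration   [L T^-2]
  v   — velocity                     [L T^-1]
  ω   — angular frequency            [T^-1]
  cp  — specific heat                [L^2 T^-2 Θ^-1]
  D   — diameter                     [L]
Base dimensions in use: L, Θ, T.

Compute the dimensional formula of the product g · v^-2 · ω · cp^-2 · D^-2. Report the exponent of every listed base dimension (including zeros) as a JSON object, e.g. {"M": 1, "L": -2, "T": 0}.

{"L": -7, "Θ": 2, "T": 3}

Dimensional matrix (L×Θ×T by g×v×ω×cp×D):
  L: [ 1  1  0  2  1]
  Θ: [ 0  0  0 -1  0]
  T: [-2 -1 -1 -2  0]
  [L]: (1)·1+(-2)·1+(1)·0+(-2)·2+(-2)·1 = -7
  [Θ]: (1)·0+(-2)·0+(1)·0+(-2)·-1+(-2)·0 = 2
  [T]: (1)·-2+(-2)·-1+(1)·-1+(-2)·-2+(-2)·0 = 3
⇒ L^-7 Θ^2 T^3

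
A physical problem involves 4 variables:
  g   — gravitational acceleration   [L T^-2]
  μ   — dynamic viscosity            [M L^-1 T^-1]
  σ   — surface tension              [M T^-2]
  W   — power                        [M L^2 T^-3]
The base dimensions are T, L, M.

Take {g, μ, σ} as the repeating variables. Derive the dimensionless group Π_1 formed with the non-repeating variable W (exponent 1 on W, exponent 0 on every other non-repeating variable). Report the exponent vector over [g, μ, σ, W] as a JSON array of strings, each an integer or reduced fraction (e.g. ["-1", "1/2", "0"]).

["1", "3", "-4", "1"]

Write exponents as rows T,L,M / cols g,μ,σ,W:
  T: [-2 -1 -2 -3]
  L: [ 1 -1  0  2]
  M: [ 0  1  1  1]
Echelon form has 3 nonzero rows (pivots: g,μ,σ)
Repeat: g,μ,σ; free: W
RREF:
  r0: [   1    0    0   -1]
  r1: [   0    1    0   -3]
  r2: [   0    0    1    4]
Fix exponent of W at 1; solve each RREF row for its pivot's exponent:
  r0: exp(g) + (-1)·1 = 0 ⇒ exp(g) = 1
  r1: exp(μ) + (-3)·1 = 0 ⇒ exp(μ) = 3
  r2: exp(σ) + (4)·1 = 0 ⇒ exp(σ) = -4
Π_1 = g · μ^3 · σ^-4 · W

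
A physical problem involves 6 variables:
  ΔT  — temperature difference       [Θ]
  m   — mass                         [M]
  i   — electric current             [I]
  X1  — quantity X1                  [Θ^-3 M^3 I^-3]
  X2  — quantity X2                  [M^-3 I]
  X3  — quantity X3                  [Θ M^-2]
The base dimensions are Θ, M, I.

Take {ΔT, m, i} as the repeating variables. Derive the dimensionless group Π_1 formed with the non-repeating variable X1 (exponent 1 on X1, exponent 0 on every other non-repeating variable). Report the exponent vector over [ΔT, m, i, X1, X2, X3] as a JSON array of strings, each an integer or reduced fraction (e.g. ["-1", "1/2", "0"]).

Exponent matrix [Θ,M,I] × [ΔT,m,i,X1,X2,X3]:
  Θ: [ 1  0  0 -3  0  1]
  M: [ 0  1  0  3 -3 -2]
  I: [ 0  0  1 -3  1  0]
Echelon form has 3 nonzero rows (pivots: ΔT,m,i)
Pivot set = {ΔT,m,i}, free = {X1,X2,X3}
RREF:
  r0: [   1    0    0   -3    0    1]
  r1: [   0    1    0    3   -3   -2]
  r2: [   0    0    1   -3    1    0]
Fix exponent of X1 at 1, X2 at 0, X3 at 0; solve each RREF row for its pivot's exponent:
  r0: exp(ΔT) + (-3)·1 = 0 ⇒ exp(ΔT) = 3
  r1: exp(m) + (3)·1 = 0 ⇒ exp(m) = -3
  r2: exp(i) + (-3)·1 = 0 ⇒ exp(i) = 3
Π_1 = ΔT^3 · m^-3 · i^3 · X1

["3", "-3", "3", "1", "0", "0"]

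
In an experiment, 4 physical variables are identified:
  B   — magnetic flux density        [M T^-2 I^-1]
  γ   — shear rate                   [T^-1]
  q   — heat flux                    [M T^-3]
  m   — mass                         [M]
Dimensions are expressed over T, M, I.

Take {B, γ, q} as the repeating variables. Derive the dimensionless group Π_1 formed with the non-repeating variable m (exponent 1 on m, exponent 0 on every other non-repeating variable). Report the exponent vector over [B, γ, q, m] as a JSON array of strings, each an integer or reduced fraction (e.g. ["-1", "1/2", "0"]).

["0", "3", "-1", "1"]

Write exponents as rows T,M,I / cols B,γ,q,m:
  T: [-2 -1 -3  0]
  M: [ 1  0  1  1]
  I: [-1  0  0  0]
Echelon form has 3 nonzero rows (pivots: B,γ,q)
Repeat: B,γ,q; free: m
RREF:
  r0: [   1    0    0    0]
  r1: [   0    1    0   -3]
  r2: [   0    0    1    1]
Fix exponent of m at 1; solve each RREF row for its pivot's exponent:
  r0: exp(B) + (0)·1 = 0 ⇒ exp(B) = 0
  r1: exp(γ) + (-3)·1 = 0 ⇒ exp(γ) = 3
  r2: exp(q) + (1)·1 = 0 ⇒ exp(q) = -1
Π_1 = γ^3 · q^-1 · m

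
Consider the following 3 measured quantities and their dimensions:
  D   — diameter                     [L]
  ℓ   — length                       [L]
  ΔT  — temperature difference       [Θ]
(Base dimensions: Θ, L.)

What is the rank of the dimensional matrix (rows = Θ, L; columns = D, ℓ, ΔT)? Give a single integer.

Dimensional matrix (Θ×L by D×ℓ×ΔT):
  Θ: [ 0  0  1]
  L: [ 1  1  0]
RREF → pivots at {D,ΔT} ⇒ r = 2

2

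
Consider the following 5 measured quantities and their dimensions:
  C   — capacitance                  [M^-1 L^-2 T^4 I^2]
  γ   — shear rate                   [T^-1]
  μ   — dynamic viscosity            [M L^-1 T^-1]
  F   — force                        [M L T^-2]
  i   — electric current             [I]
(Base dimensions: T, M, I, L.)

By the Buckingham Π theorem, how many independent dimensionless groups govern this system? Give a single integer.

1

Write exponents as rows T,M,I,L / cols C,γ,μ,F,i:
  T: [ 4 -1 -1 -2  0]
  M: [-1  0  1  1  0]
  I: [ 2  0  0  0  1]
  L: [-2  0 -1  1  0]
Echelon form has 4 nonzero rows (pivots: C,γ,μ,F)
5 vars − rank 4 = 1 Π group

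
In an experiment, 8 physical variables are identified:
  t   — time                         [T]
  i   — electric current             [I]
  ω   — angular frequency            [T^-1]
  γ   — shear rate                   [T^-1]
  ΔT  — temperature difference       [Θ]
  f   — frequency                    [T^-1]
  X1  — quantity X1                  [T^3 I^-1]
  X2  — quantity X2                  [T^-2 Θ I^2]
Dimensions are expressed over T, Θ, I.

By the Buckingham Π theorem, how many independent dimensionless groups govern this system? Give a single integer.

5

Dimensional matrix (T×Θ×I by t×i×ω×γ×ΔT×f×X1×X2):
  T: [ 1  0 -1 -1  0 -1  3 -2]
  Θ: [ 0  0  0  0  1  0  0  1]
  I: [ 0  1  0  0  0  0 -1  2]
RREF → pivots at {t,i,ΔT} ⇒ r = 3
n=8, r=3 ⇒ 5 dimensionless groups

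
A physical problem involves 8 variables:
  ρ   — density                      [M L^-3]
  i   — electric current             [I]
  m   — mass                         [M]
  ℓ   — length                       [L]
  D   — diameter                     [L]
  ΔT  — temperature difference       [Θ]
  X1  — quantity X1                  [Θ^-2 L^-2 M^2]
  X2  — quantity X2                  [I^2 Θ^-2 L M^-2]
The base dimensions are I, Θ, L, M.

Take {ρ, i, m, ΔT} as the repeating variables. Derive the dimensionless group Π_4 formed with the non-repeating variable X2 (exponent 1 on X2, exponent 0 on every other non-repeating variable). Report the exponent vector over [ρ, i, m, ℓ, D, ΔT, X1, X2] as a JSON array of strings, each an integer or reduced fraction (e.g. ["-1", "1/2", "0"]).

["1/3", "-2", "5/3", "0", "0", "2", "0", "1"]

Write exponents as rows I,Θ,L,M / cols ρ,i,m,ℓ,D,ΔT,X1,X2:
  I: [ 0  1  0  0  0  0  0  2]
  Θ: [ 0  0  0  0  0  1 -2 -2]
  L: [-3  0  0  1  1  0 -2  1]
  M: [ 1  0  1  0  0  0  2 -2]
Echelon form has 4 nonzero rows (pivots: ρ,i,m,ΔT)
Pivot set = {ρ,i,m,ΔT}, free = {ℓ,D,X1,X2}
RREF:
  r0: [   1    0    0 -1/3 -1/3    0  2/3 -1/3]
  r1: [   0    1    0    0    0    0    0    2]
  r2: [   0    0    1  1/3  1/3    0  4/3 -5/3]
  r3: [   0    0    0    0    0    1   -2   -2]
Fix exponent of X2 at 1, ℓ at 0, D at 0, X1 at 0; solve each RREF row for its pivot's exponent:
  r0: exp(ρ) + (-1/3)·1 = 0 ⇒ exp(ρ) = 1/3
  r1: exp(i) + (2)·1 = 0 ⇒ exp(i) = -2
  r2: exp(m) + (-5/3)·1 = 0 ⇒ exp(m) = 5/3
  r3: exp(ΔT) + (-2)·1 = 0 ⇒ exp(ΔT) = 2
Π_4 = ρ^(1/3) · i^-2 · m^(5/3) · ΔT^2 · X2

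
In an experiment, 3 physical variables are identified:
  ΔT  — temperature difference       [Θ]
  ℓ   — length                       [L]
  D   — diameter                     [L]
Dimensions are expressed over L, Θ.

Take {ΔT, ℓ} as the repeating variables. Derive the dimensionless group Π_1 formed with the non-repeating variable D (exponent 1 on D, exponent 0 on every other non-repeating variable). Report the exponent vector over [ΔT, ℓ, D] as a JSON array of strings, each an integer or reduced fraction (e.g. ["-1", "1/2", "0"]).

Exponent matrix [L,Θ] × [ΔT,ℓ,D]:
  L: [ 0  1  1]
  Θ: [ 1  0  0]
Row reduction gives pivot columns ΔT,ℓ; rank = 2
Repeat: ΔT,ℓ; free: D
RREF:
  r0: [   1    0    0]
  r1: [   0    1    1]
Fix exponent of D at 1; solve each RREF row for its pivot's exponent:
  r0: exp(ΔT) + (0)·1 = 0 ⇒ exp(ΔT) = 0
  r1: exp(ℓ) + (1)·1 = 0 ⇒ exp(ℓ) = -1
Π_1 = ℓ^-1 · D

["0", "-1", "1"]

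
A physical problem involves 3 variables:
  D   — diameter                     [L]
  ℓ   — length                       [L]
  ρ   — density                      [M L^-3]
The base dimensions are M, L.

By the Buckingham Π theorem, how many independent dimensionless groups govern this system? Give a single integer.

1

Exponent matrix [M,L] × [D,ℓ,ρ]:
  M: [ 0  0  1]
  L: [ 1  1 -3]
Echelon form has 2 nonzero rows (pivots: D,ρ)
n=3, r=2 ⇒ 1 dimensionless group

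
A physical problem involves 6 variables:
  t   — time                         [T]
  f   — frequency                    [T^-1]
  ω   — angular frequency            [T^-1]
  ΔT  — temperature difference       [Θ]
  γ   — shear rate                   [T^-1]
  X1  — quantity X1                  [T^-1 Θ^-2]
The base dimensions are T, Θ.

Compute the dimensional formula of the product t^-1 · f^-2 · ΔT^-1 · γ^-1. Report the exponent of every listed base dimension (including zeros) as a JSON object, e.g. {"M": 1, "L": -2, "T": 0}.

Dimensional matrix (T×Θ by t×f×ω×ΔT×γ×X1):
  T: [ 1 -1 -1  0 -1 -1]
  Θ: [ 0  0  0  1  0 -2]
  [T]: (-1)·1+(-2)·-1+(-1)·0+(-1)·-1 = 2
  [Θ]: (-1)·0+(-2)·0+(-1)·1+(-1)·0 = -1
⇒ T^2 Θ^-1

{"T": 2, "Θ": -1}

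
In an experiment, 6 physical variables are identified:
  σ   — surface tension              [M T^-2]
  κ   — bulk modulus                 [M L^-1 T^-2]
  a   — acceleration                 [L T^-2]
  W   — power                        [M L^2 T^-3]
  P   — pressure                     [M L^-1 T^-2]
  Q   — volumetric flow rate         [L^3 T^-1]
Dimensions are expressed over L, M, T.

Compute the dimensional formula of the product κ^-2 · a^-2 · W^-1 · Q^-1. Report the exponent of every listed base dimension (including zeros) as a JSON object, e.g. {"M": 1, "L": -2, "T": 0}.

{"L": -5, "M": -3, "T": 12}

Dimensional matrix (L×M×T by σ×κ×a×W×P×Q):
  L: [ 0 -1  1  2 -1  3]
  M: [ 1  1  0  1  1  0]
  T: [-2 -2 -2 -3 -2 -1]
  [L]: (-2)·-1+(-2)·1+(-1)·2+(-1)·3 = -5
  [M]: (-2)·1+(-2)·0+(-1)·1+(-1)·0 = -3
  [T]: (-2)·-2+(-2)·-2+(-1)·-3+(-1)·-1 = 12
⇒ L^-5 M^-3 T^12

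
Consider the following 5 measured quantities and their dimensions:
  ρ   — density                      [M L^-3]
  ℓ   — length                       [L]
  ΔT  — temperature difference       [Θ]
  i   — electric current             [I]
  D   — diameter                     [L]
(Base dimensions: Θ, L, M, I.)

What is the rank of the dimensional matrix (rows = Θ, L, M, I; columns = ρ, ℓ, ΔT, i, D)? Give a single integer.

4

Dimensional matrix (Θ×L×M×I by ρ×ℓ×ΔT×i×D):
  Θ: [ 0  0  1  0  0]
  L: [-3  1  0  0  1]
  M: [ 1  0  0  0  0]
  I: [ 0  0  0  1  0]
RREF → pivots at {ρ,ℓ,ΔT,i} ⇒ r = 4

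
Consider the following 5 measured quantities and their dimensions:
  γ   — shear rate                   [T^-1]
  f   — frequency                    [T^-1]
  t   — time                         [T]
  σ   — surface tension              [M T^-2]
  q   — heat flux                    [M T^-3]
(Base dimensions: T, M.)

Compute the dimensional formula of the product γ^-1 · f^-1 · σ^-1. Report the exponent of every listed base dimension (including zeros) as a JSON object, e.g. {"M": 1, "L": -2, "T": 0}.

Exponent matrix [T,M] × [γ,f,t,σ,q]:
  T: [-1 -1  1 -2 -3]
  M: [ 0  0  0  1  1]
  [T]: (-1)·-1+(-1)·-1+(-1)·-2 = 4
  [M]: (-1)·0+(-1)·0+(-1)·1 = -1
⇒ T^4 M^-1

{"T": 4, "M": -1}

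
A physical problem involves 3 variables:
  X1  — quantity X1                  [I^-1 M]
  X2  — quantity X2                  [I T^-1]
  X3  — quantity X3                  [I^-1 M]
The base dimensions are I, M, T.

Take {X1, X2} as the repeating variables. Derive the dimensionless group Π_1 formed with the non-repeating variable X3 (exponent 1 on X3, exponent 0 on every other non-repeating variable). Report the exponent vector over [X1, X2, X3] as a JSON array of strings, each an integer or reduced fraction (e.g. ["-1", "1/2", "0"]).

["-1", "0", "1"]

Exponent matrix [I,M,T] × [X1,X2,X3]:
  I: [-1  1 -1]
  M: [ 1  0  1]
  T: [ 0 -1  0]
Row reduction gives pivot columns X1,X2; rank = 2
Repeat: X1,X2; free: X3
RREF:
  r0: [   1    0    1]
  r1: [   0    1    0]
  r2: [   0    0    0]
Fix exponent of X3 at 1; solve each RREF row for its pivot's exponent:
  r0: exp(X1) + (1)·1 = 0 ⇒ exp(X1) = -1
  r1: exp(X2) + (0)·1 = 0 ⇒ exp(X2) = 0
Π_1 = X1^-1 · X3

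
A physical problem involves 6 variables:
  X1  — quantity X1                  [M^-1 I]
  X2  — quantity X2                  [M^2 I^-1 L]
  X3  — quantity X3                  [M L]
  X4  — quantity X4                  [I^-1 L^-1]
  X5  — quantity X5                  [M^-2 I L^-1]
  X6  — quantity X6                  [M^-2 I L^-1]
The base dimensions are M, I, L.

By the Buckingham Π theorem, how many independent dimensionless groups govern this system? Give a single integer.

Exponent matrix [M,I,L] × [X1,X2,X3,X4,X5,X6]:
  M: [-1  2  1  0 -2 -2]
  I: [ 1 -1  0 -1  1  1]
  L: [ 0  1  1 -1 -1 -1]
Echelon form has 2 nonzero rows (pivots: X1,X2)
Π count = n − r = 6 − 2 = 4

4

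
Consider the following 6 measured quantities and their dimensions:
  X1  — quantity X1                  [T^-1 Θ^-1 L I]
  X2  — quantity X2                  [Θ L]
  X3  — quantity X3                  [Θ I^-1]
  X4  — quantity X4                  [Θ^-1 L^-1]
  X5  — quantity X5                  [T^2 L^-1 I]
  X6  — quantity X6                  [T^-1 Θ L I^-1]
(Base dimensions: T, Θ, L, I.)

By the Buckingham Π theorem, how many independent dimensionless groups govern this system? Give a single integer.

Dimensional matrix (T×Θ×L×I by X1×X2×X3×X4×X5×X6):
  T: [-1  0  0  0  2 -1]
  Θ: [-1  1  1 -1  0  1]
  L: [ 1  1  0 -1 -1  1]
  I: [ 1  0 -1  0  1 -1]
Echelon form has 3 nonzero rows (pivots: X1,X2,X3)
n=6, r=3 ⇒ 3 dimensionless groups

3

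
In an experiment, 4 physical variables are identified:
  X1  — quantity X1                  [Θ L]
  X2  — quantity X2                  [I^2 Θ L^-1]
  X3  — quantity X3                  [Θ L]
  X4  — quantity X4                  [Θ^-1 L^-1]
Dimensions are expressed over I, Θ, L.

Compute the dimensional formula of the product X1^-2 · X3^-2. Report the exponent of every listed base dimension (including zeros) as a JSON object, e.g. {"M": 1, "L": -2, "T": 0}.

{"I": 0, "Θ": -4, "L": -4}

Dimensional matrix (I×Θ×L by X1×X2×X3×X4):
  I: [ 0  2  0  0]
  Θ: [ 1  1  1 -1]
  L: [ 1 -1  1 -1]
  [I]: (-2)·0+(-2)·0 = 0
  [Θ]: (-2)·1+(-2)·1 = -4
  [L]: (-2)·1+(-2)·1 = -4
⇒ Θ^-4 L^-4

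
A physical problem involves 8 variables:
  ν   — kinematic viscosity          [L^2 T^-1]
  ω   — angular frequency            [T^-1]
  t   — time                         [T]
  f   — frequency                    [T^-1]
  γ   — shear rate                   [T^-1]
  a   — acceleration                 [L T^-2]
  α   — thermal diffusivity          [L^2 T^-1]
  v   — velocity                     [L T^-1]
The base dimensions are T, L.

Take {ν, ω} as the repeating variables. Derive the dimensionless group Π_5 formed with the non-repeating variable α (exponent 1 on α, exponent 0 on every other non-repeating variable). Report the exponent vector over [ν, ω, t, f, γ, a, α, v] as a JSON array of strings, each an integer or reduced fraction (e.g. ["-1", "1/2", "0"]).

["-1", "0", "0", "0", "0", "0", "1", "0"]

Write exponents as rows T,L / cols ν,ω,t,f,γ,a,α,v:
  T: [-1 -1  1 -1 -1 -2 -1 -1]
  L: [ 2  0  0  0  0  1  2  1]
Echelon form has 2 nonzero rows (pivots: ν,ω)
Repeat: ν,ω; free: t,f,γ,a,α,v
RREF:
  r0: [   1    0    0    0    0  1/2    1  1/2]
  r1: [   0    1   -1    1    1  3/2    0  1/2]
Fix exponent of α at 1, t at 0, f at 0, γ at 0, a at 0, v at 0; solve each RREF row for its pivot's exponent:
  r0: exp(ν) + (1)·1 = 0 ⇒ exp(ν) = -1
  r1: exp(ω) + (0)·1 = 0 ⇒ exp(ω) = 0
Π_5 = ν^-1 · α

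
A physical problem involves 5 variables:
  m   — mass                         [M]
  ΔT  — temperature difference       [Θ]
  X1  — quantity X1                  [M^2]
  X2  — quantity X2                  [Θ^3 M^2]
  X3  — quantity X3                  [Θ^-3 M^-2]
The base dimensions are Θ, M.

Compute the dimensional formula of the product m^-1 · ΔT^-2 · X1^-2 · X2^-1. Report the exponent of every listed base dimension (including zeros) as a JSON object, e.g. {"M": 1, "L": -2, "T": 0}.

Write exponents as rows Θ,M / cols m,ΔT,X1,X2,X3:
  Θ: [ 0  1  0  3 -3]
  M: [ 1  0  2  2 -2]
  [Θ]: (-1)·0+(-2)·1+(-2)·0+(-1)·3 = -5
  [M]: (-1)·1+(-2)·0+(-2)·2+(-1)·2 = -7
⇒ Θ^-5 M^-7

{"Θ": -5, "M": -7}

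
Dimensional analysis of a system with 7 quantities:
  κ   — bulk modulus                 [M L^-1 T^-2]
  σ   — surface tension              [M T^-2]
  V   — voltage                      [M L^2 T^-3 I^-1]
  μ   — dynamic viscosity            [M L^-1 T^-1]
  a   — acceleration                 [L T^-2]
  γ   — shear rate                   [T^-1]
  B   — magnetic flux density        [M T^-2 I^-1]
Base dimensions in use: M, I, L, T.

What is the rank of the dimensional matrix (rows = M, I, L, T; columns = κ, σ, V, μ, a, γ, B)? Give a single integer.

Write exponents as rows M,I,L,T / cols κ,σ,V,μ,a,γ,B:
  M: [ 1  1  1  1  0  0  1]
  I: [ 0  0 -1  0  0  0 -1]
  L: [-1  0  2 -1  1  0  0]
  T: [-2 -2 -3 -1 -2 -1 -2]
Echelon form has 4 nonzero rows (pivots: κ,σ,V,μ)

4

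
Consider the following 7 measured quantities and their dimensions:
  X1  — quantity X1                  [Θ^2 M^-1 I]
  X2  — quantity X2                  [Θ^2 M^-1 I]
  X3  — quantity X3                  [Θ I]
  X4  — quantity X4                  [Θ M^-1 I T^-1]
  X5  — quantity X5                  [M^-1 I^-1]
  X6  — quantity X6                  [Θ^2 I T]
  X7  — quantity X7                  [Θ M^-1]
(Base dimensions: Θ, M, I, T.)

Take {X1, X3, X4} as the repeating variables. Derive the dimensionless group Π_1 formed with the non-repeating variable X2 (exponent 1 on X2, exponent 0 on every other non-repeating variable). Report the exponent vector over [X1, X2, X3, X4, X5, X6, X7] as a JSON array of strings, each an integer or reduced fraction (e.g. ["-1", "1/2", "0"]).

Exponent matrix [Θ,M,I,T] × [X1,X2,X3,X4,X5,X6,X7]:
  Θ: [ 2  2  1  1  0  2  1]
  M: [-1 -1  0 -1 -1  0 -1]
  I: [ 1  1  1  1 -1  1  0]
  T: [ 0  0  0 -1  0  1  0]
Echelon form has 3 nonzero rows (pivots: X1,X3,X4)
Pivot set = {X1,X3,X4}, free = {X2,X5,X6,X7}
RREF:
  r0: [   1    1    0    0    1    1    1]
  r1: [   0    0    1    0   -2    1   -1]
  r2: [   0    0    0    1    0   -1    0]
  r3: [   0    0    0    0    0    0    0]
Fix exponent of X2 at 1, X5 at 0, X6 at 0, X7 at 0; solve each RREF row for its pivot's exponent:
  r0: exp(X1) + (1)·1 = 0 ⇒ exp(X1) = -1
  r1: exp(X3) + (0)·1 = 0 ⇒ exp(X3) = 0
  r2: exp(X4) + (0)·1 = 0 ⇒ exp(X4) = 0
Π_1 = X1^-1 · X2

["-1", "1", "0", "0", "0", "0", "0"]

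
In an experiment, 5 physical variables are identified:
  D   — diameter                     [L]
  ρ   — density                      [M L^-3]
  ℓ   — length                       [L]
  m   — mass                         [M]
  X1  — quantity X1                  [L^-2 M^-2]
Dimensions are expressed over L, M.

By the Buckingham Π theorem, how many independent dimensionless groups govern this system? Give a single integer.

3

Exponent matrix [L,M] × [D,ρ,ℓ,m,X1]:
  L: [ 1 -3  1  0 -2]
  M: [ 0  1  0  1 -2]
Row reduction gives pivot columns D,ρ; rank = 2
Π count = n − r = 5 − 2 = 3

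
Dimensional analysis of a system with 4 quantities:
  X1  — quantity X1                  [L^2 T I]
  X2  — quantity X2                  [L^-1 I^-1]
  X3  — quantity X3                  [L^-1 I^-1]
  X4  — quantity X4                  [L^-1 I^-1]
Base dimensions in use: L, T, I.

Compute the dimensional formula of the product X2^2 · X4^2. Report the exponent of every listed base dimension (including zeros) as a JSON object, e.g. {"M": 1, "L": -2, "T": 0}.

{"L": -4, "T": 0, "I": -4}

Dimensional matrix (L×T×I by X1×X2×X3×X4):
  L: [ 2 -1 -1 -1]
  T: [ 1  0  0  0]
  I: [ 1 -1 -1 -1]
  [L]: (2)·-1+(2)·-1 = -4
  [T]: (2)·0+(2)·0 = 0
  [I]: (2)·-1+(2)·-1 = -4
⇒ L^-4 I^-4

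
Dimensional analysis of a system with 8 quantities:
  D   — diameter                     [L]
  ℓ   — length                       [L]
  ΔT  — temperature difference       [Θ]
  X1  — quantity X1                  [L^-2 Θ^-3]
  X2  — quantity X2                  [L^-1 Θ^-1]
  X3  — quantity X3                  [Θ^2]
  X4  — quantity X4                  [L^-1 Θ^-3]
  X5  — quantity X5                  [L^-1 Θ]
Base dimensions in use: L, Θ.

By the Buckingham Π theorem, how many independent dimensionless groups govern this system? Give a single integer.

6

Write exponents as rows L,Θ / cols D,ℓ,ΔT,X1,X2,X3,X4,X5:
  L: [ 1  1  0 -2 -1  0 -1 -1]
  Θ: [ 0  0  1 -3 -1  2 -3  1]
Row reduction gives pivot columns D,ΔT; rank = 2
8 vars − rank 2 = 6 Π groups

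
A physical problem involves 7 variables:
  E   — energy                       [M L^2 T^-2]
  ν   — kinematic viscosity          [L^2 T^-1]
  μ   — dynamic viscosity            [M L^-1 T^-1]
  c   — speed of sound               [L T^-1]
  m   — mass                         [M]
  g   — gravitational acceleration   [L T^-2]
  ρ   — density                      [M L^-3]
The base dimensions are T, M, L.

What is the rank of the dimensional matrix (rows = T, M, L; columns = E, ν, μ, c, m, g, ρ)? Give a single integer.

Exponent matrix [T,M,L] × [E,ν,μ,c,m,g,ρ]:
  T: [-2 -1 -1 -1  0 -2  0]
  M: [ 1  0  1  0  1  0  1]
  L: [ 2  2 -1  1  0  1 -3]
RREF → pivots at {E,ν,μ} ⇒ r = 3

3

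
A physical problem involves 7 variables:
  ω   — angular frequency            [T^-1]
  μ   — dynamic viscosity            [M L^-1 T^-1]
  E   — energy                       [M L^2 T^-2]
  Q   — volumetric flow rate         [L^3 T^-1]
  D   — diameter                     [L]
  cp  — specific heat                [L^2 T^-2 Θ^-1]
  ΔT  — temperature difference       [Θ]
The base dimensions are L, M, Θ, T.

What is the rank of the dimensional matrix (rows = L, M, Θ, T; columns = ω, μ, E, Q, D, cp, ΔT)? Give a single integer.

4

Exponent matrix [L,M,Θ,T] × [ω,μ,E,Q,D,cp,ΔT]:
  L: [ 0 -1  2  3  1  2  0]
  M: [ 0  1  1  0  0  0  0]
  Θ: [ 0  0  0  0  0 -1  1]
  T: [-1 -1 -2 -1  0 -2  0]
Row reduction gives pivot columns ω,μ,E,cp; rank = 4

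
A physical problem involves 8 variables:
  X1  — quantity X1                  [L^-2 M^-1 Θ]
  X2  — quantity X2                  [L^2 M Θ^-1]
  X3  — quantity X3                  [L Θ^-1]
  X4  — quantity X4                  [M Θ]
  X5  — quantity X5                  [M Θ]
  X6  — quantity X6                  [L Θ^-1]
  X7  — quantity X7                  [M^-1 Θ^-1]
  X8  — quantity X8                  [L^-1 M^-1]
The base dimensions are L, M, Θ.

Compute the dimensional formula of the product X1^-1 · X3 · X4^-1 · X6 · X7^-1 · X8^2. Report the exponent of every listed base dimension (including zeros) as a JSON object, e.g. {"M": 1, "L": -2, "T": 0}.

{"L": 2, "M": -1, "Θ": -3}

Exponent matrix [L,M,Θ] × [X1,X2,X3,X4,X5,X6,X7,X8]:
  L: [-2  2  1  0  0  1  0 -1]
  M: [-1  1  0  1  1  0 -1 -1]
  Θ: [ 1 -1 -1  1  1 -1 -1  0]
  [L]: (-1)·-2+(1)·1+(-1)·0+(1)·1+(-1)·0+(2)·-1 = 2
  [M]: (-1)·-1+(1)·0+(-1)·1+(1)·0+(-1)·-1+(2)·-1 = -1
  [Θ]: (-1)·1+(1)·-1+(-1)·1+(1)·-1+(-1)·-1+(2)·0 = -3
⇒ L^2 M^-1 Θ^-3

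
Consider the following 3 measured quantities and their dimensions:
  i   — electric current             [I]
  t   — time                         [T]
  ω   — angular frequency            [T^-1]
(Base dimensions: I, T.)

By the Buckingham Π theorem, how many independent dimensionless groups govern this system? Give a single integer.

1

Write exponents as rows I,T / cols i,t,ω:
  I: [ 1  0  0]
  T: [ 0  1 -1]
Row reduction gives pivot columns i,t; rank = 2
3 vars − rank 2 = 1 Π group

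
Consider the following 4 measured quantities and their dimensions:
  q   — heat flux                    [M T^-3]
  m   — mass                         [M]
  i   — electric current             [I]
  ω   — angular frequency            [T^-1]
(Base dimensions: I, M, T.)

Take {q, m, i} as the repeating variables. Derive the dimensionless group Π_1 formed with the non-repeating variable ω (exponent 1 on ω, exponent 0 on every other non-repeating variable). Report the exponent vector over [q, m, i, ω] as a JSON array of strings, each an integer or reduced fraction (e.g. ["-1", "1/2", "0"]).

Dimensional matrix (I×M×T by q×m×i×ω):
  I: [ 0  0  1  0]
  M: [ 1  1  0  0]
  T: [-3  0  0 -1]
Echelon form has 3 nonzero rows (pivots: q,m,i)
Pivot set = {q,m,i}, free = {ω}
RREF:
  r0: [   1    0    0  1/3]
  r1: [   0    1    0 -1/3]
  r2: [   0    0    1    0]
Fix exponent of ω at 1; solve each RREF row for its pivot's exponent:
  r0: exp(q) + (1/3)·1 = 0 ⇒ exp(q) = -1/3
  r1: exp(m) + (-1/3)·1 = 0 ⇒ exp(m) = 1/3
  r2: exp(i) + (0)·1 = 0 ⇒ exp(i) = 0
Π_1 = q^(-1/3) · m^(1/3) · ω

["-1/3", "1/3", "0", "1"]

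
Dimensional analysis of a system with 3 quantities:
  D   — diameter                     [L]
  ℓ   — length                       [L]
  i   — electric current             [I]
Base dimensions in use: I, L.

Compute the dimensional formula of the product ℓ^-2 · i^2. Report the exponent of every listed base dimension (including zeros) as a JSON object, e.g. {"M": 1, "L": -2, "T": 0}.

Dimensional matrix (I×L by D×ℓ×i):
  I: [ 0  0  1]
  L: [ 1  1  0]
  [I]: (-2)·0+(2)·1 = 2
  [L]: (-2)·1+(2)·0 = -2
⇒ I^2 L^-2

{"I": 2, "L": -2}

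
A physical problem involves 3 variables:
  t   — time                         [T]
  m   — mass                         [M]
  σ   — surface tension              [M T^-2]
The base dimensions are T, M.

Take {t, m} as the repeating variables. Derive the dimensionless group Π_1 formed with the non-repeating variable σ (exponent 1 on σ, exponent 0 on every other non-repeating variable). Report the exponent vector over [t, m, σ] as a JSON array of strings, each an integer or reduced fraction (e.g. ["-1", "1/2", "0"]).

["2", "-1", "1"]

Dimensional matrix (T×M by t×m×σ):
  T: [ 1  0 -2]
  M: [ 0  1  1]
Row reduction gives pivot columns t,m; rank = 2
Pivot set = {t,m}, free = {σ}
RREF:
  r0: [   1    0   -2]
  r1: [   0    1    1]
Fix exponent of σ at 1; solve each RREF row for its pivot's exponent:
  r0: exp(t) + (-2)·1 = 0 ⇒ exp(t) = 2
  r1: exp(m) + (1)·1 = 0 ⇒ exp(m) = -1
Π_1 = t^2 · m^-1 · σ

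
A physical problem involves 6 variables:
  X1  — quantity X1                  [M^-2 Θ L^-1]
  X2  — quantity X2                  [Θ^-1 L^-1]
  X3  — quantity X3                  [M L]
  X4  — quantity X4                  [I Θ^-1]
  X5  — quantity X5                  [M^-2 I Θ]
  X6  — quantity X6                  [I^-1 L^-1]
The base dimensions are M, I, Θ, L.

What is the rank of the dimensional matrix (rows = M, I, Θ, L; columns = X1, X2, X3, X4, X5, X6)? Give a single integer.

3

Exponent matrix [M,I,Θ,L] × [X1,X2,X3,X4,X5,X6]:
  M: [-2  0  1  0 -2  0]
  I: [ 0  0  0  1  1 -1]
  Θ: [ 1 -1  0 -1  1  0]
  L: [-1 -1  1  0  0 -1]
RREF → pivots at {X1,X2,X4} ⇒ r = 3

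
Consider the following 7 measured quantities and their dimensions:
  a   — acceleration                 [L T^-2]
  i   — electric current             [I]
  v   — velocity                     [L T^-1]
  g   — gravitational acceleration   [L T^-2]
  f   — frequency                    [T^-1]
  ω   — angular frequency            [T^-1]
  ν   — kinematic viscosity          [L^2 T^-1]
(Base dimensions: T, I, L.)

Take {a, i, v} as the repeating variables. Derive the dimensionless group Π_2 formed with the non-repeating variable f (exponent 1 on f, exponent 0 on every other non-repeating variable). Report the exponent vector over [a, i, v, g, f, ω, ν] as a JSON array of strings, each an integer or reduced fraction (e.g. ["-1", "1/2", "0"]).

Write exponents as rows T,I,L / cols a,i,v,g,f,ω,ν:
  T: [-2  0 -1 -2 -1 -1 -1]
  I: [ 0  1  0  0  0  0  0]
  L: [ 1  0  1  1  0  0  2]
Row reduction gives pivot columns a,i,v; rank = 3
Repeat: a,i,v; free: g,f,ω,ν
RREF:
  r0: [   1    0    0    1    1    1   -1]
  r1: [   0    1    0    0    0    0    0]
  r2: [   0    0    1    0   -1   -1    3]
Fix exponent of f at 1, g at 0, ω at 0, ν at 0; solve each RREF row for its pivot's exponent:
  r0: exp(a) + (1)·1 = 0 ⇒ exp(a) = -1
  r1: exp(i) + (0)·1 = 0 ⇒ exp(i) = 0
  r2: exp(v) + (-1)·1 = 0 ⇒ exp(v) = 1
Π_2 = a^-1 · v · f

["-1", "0", "1", "0", "1", "0", "0"]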